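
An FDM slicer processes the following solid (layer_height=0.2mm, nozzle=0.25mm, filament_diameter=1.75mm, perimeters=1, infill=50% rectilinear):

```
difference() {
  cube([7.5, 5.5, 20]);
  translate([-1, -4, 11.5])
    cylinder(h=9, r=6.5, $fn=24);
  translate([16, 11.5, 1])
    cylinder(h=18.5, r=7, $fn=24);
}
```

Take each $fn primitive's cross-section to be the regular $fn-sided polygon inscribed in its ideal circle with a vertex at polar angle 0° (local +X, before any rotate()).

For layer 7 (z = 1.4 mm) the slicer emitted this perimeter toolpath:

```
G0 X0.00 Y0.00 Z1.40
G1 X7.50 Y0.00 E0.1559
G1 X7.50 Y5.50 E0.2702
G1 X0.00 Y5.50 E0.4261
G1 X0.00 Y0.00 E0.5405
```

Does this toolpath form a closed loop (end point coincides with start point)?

Start point (G0): (0.00, 0.00). End point (last G1): the path returns to the start — closed.

yes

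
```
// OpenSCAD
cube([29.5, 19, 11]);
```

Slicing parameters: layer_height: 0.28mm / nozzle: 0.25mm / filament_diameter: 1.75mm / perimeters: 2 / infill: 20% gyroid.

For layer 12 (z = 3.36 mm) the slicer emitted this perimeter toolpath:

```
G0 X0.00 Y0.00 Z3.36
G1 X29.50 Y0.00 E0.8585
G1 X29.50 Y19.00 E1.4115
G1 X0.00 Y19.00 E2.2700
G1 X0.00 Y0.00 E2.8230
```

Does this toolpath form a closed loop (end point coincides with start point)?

Start point (G0): (0.00, 0.00). End point (last G1): the path returns to the start — closed.

yes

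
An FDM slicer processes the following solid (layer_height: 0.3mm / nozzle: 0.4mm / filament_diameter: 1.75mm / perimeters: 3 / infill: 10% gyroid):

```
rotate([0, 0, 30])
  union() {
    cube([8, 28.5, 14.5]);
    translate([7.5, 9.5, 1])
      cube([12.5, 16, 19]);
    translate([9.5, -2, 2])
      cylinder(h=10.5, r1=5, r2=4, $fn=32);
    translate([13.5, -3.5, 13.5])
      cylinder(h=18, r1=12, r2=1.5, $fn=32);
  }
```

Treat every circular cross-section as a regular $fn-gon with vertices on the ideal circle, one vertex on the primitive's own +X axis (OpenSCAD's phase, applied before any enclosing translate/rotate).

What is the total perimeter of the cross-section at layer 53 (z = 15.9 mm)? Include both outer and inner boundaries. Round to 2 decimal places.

At z = 15.9 mm: the cube is not intersected at this z (z outside [0, 14.5]); the cube at (7.5, 9.5) is present — its section is the full 12.5×16 rectangle (perimeter 57.00 mm); the cone at (9.5, -2) does not reach this height (z outside [2, 12.5]); the cone at (13.5, -3.5) (r1=12→r2=1.5) has section circumradius 10.600 here — a regular 32-gon (perimeter = 2·32·10.600·sin(180°/32) = 66.49 mm); Taking the union: the 2 present regions are separate (no shared area or edge), so areas and boundary lengths simply add and each stays a separate island — boundary = 123.49 mm; (rotated 30° about Z; rotation is an isometry so areas/perimeters/island counts are preserved). Overall, the cross-section has 2 separate islands. Total boundary length (outer) = 123.49 mm.

123.49 mm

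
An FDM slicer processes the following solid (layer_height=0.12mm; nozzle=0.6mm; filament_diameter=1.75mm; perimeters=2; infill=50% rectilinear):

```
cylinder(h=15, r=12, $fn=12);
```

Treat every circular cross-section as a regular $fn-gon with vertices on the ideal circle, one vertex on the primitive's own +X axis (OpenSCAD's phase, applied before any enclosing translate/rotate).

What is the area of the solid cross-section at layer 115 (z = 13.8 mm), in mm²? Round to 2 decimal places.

At z = 13.8 mm: the cylinder: section is a regular 12-gon, circumradius r=12 (area = (12/2)·12.000²·sin(360°/12) = 432.00 mm²). Overall, the cross-section is a single solid region. Net area = 432.00 mm².

432.00 mm²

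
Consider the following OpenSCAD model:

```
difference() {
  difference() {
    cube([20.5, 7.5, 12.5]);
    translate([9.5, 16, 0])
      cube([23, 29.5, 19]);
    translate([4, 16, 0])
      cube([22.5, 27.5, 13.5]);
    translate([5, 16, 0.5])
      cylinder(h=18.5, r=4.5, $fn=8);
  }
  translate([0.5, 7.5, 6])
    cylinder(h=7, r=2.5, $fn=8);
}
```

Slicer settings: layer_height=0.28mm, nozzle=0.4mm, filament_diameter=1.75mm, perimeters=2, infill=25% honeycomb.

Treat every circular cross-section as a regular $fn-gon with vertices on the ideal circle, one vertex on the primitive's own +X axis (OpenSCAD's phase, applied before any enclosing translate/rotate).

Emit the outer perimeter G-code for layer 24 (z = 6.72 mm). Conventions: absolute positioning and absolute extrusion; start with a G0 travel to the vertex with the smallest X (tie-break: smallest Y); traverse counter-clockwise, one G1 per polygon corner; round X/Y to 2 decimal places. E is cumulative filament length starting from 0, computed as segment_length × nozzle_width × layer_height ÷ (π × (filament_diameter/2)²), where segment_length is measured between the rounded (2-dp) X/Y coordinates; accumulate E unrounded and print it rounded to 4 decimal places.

G0 X0.00 Y0.00 Z6.72
G1 X20.50 Y0.00 E0.9546
G1 X20.50 Y7.50 E1.3038
G1 X3.00 Y7.50 E2.1187
G1 X2.27 Y5.73 E2.2078
G1 X0.50 Y5.00 E2.2970
G1 X0.00 Y5.21 E2.3222
G1 X0.00 Y0.00 E2.5648

At z = 6.72 mm: the cube (footprint 20.5×7.5) is included at this height; the cube at (9.5, 16) (footprint 23×29.5) is included at this height; the cube at (4, 16) is present — its section is the full 22.5×27.5 rectangle; the cylinder at (5, 16): section is a regular 8-gon, circumradius r=4.5; Subtracting the remaining from the first: starting from the 20.5×7.5 cube, the 23×29.5 cube at (9.5, 16) misses the remaining region (no effect); the 22.5×27.5 cube at (4, 16) misses the remaining region (no effect); the r=4.5 cylinder at (5, 16) misses the remaining region (no effect) — 1 connected region; the r=2.5 cylinder at (0.5, 7.5) gives a regular 8-gon of circumradius 2.5 (constant along its height); Taking the first minus the rest: starting from the result so far, the r=2.5 cylinder at (0.5, 7.5) partially overlaps it — only the 5.62 mm² overlap (of its 17.68 mm²) is removed, clipping the outline — 1 connected region. The outline is a single polygon with 7 vertices. Extrusion per mm of travel: 0.4 × 0.28 / (π × 0.875²) = 0.046564. Accumulating E over each segment gives final E = 2.5648.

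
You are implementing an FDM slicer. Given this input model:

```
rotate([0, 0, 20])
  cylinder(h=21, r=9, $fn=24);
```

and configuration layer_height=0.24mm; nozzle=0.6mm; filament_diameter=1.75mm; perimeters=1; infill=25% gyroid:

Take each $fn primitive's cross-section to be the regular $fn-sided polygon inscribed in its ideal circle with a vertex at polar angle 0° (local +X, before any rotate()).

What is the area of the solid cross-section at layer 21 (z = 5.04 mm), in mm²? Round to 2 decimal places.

251.57 mm²

At z = 5.04 mm: the r=9 cylinder contributes a regular 24-gon of circumradius 9 (area = (24/2)·9.000²·sin(360°/24) = 251.57 mm²); (whole slice rotated 20° about Z — lengths, areas and connectivity unchanged). Overall, the cross-section is a single solid region. Net area = 251.57 mm².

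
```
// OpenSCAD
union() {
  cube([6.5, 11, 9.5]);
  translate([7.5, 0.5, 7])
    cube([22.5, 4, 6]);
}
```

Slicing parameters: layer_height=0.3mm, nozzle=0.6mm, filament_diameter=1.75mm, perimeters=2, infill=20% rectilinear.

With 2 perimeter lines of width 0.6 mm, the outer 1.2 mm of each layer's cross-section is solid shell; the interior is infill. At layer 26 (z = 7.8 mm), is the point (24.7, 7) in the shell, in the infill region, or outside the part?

outside

At z = 7.8 mm: the cube (footprint 6.5×11) is included at this height; the cube at (7.5, 0.5) (footprint 22.5×4) is included at this height; Merging all regions: the 2 present regions are separate (no shared area or edge), so areas and boundary lengths simply add and each stays a separate island — 2 connected regions. Overall, the cross-section has 2 separate islands. The nearest boundary edge runs (7.50, 4.50)→(30.00, 4.50); distance from the point to it = 2.50 mm. The point is not inside any of the regions above, so it lies outside the cross-section (2.50 mm from the nearest boundary).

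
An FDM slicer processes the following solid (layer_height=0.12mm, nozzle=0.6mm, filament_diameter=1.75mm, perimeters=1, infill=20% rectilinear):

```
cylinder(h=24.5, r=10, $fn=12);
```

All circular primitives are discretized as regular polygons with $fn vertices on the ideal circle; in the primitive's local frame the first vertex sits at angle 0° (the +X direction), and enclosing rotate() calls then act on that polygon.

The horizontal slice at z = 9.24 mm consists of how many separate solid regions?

At z = 9.24 mm: the r=10 cylinder gives a regular 12-gon of circumradius 10 (constant along its height). The result has 1 disconnected region.

1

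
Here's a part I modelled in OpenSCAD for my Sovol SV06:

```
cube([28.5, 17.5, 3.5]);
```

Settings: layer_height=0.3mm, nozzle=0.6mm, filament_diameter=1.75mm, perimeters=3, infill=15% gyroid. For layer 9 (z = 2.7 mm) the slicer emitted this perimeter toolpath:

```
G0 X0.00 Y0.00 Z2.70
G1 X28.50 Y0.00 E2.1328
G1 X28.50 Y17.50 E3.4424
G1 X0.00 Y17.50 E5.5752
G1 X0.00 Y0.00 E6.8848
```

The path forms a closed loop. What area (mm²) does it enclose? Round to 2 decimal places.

498.75 mm²

Apply the shoelace formula to the sequence of (X, Y) vertices; enclosed area = 498.75 mm².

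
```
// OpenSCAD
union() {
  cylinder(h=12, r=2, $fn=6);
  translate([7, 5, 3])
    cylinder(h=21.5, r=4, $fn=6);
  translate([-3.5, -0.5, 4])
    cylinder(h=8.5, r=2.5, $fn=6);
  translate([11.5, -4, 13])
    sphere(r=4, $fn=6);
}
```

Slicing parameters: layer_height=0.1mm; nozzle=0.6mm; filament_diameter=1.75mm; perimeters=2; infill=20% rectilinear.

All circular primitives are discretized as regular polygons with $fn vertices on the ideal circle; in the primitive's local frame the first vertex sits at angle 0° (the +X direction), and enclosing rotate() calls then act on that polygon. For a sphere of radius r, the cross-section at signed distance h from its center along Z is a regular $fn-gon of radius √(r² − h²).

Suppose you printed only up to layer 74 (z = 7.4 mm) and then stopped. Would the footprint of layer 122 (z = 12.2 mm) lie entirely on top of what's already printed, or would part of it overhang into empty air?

Compare the two slices. At z = 7.4: the r=2 cylinder contributes a regular 6-gon of circumradius 2 (area = (6/2)·2.000²·sin(360°/6) = 10.39 mm²); the r=4 cylinder at (7, 5) contributes a regular 6-gon of circumradius 4 (area = (6/2)·4.000²·sin(360°/6) = 41.57 mm²); the cylinder at (-3.5, -0.5): section is a regular 6-gon, circumradius r=2.5 (area = (6/2)·2.500²·sin(360°/6) = 16.24 mm²); the sphere at (11.5, -4) is not intersected at this z (|z−center|=5.600 > r=4); Taking the union: the regions partially overlap — summed areas 68.20 mm² minus the doubly-counted overlap 0.79 mm² gives 67.41 mm² — area = 67.41 mm². At z = 12.2: the cylinder is not intersected at this z (z outside [0, 12]); the r=4 cylinder at (7, 5) contributes a regular 6-gon of circumradius 4 (area = (6/2)·4.000²·sin(360°/6) = 41.57 mm²); the r=2.5 cylinder at (-3.5, -0.5) gives a regular 6-gon of circumradius 2.5 (constant along its height) (area = (6/2)·2.500²·sin(360°/6) = 16.24 mm²); the r=4 sphere at (11.5, -4) slices to a regular 6-gon of circumradius 3.919 (√(r²−h²) with h=0.8 from center) (area = (6/2)·3.919²·sin(360°/6) = 39.91 mm²); Taking the union: the 3 present regions are separate (no shared area or edge), so areas and boundary lengths simply add and each stays a separate island — area = 97.71 mm². Checking containment: at z = 12.2 the cross-section extends beyond the z = 7.4 cross-section by about 39.91 mm².

part overhangs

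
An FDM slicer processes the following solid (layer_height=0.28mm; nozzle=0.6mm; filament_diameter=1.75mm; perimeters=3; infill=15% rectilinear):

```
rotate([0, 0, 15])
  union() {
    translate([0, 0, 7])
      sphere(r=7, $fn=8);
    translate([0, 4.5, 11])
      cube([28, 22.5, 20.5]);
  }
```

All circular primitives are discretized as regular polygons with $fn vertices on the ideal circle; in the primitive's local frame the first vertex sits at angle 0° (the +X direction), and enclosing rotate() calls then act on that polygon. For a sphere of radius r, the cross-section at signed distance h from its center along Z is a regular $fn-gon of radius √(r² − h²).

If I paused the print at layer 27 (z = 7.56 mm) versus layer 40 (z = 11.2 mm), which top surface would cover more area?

layer 40 (z = 11.2 mm)

Layer 27 (z = 7.56): the r=7 sphere contributes a regular 8-gon of circumradius √(7²−0.56²) = 6.978 (area = (8/2)·6.978²·sin(360°/8) = 137.71 mm²); the cube at (0, 4.5) is absent (z outside [11, 31.5]); Merging all regions: only the r=7 sphere is present, so the union is just that shape — area = 137.71 mm²; (rotated 15° about Z; rotation is an isometry so areas/perimeters/island counts are preserved). So its area = 137.71 mm². Layer 40 (z = 11.2): the r=7 sphere slices to a regular 8-gon of circumradius 5.600 (√(r²−h²) with h=4.2 from center) (area = (8/2)·5.600²·sin(360°/8) = 88.70 mm²); the cube at (0, 4.5) is present — its section is the full 28×22.5 rectangle (area 630.00 mm²); Taking the union: the regions partially overlap — summed areas 718.70 mm² minus the doubly-counted overlap 1.46 mm² gives 717.24 mm² — area = 717.24 mm²; (whole slice rotated 15° about Z — lengths, areas and connectivity unchanged). So its area = 717.24 mm². Layer 40 is larger (717.24 vs 137.71 mm²).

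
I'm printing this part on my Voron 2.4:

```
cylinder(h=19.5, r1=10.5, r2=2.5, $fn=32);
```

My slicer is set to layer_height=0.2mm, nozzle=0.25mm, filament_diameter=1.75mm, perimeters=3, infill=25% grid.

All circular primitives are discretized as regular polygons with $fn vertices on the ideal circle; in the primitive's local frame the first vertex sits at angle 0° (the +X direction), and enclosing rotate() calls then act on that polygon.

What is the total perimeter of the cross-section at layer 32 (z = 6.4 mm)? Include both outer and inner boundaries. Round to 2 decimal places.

49.40 mm

At z = 6.4 mm: the cone: at t=0.328 of its height the radius interpolates to r₁+(r₂−r₁)t = 7.874, giving a regular 32-gon of that circumradius (perimeter = 2·32·7.874·sin(180°/32) = 49.40 mm). Overall, the cross-section is a single solid region. Total boundary length (outer) = 49.40 mm.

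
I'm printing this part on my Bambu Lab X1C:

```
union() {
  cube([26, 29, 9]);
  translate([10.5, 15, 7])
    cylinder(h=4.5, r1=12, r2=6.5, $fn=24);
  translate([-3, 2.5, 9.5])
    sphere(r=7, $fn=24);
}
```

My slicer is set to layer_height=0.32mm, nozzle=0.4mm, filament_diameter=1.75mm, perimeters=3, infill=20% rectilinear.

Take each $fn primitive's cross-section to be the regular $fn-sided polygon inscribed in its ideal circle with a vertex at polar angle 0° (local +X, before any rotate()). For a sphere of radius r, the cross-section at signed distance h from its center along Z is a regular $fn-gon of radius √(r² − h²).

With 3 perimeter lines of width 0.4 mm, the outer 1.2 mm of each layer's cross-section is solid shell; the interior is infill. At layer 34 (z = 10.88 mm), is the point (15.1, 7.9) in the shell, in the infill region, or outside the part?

At z = 10.88 mm: the cube does not reach this height (z outside [0, 9]); the cone at (10.5, 15): at t=0.862 of its height the radius interpolates to r₁+(r₂−r₁)t = 7.258, giving a regular 24-gon of that circumradius; the r=7 sphere at (-3, 2.5) slices to a regular 24-gon of circumradius 6.863 (√(r²−h²) with h=1.38 from center); Merging all regions: the 2 present regions are separate (no shared area or edge), so areas and boundary lengths simply add and each stays a separate island — 2 connected regions. Overall, the cross-section has 2 separate islands. The nearest boundary edge runs (15.63, 9.87)→(14.13, 8.71); distance from the point to it = 1.24 mm. The point is not inside any of the regions above, so it lies outside the cross-section (1.24 mm from the nearest boundary).

outside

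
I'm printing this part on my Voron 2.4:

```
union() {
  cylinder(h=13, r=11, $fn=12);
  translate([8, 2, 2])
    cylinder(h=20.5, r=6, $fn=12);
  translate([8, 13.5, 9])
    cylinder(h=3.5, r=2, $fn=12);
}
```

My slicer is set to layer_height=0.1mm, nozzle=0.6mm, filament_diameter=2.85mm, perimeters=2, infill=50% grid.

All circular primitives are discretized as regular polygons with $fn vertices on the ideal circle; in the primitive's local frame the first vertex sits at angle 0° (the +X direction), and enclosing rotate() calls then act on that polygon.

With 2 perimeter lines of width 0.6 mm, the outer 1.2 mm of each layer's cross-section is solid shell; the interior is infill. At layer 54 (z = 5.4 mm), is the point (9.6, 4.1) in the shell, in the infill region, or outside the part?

infill

At z = 5.4 mm: the r=11 cylinder gives a regular 12-gon of circumradius 11 (constant along its height); the r=6 cylinder at (8, 2) gives a regular 12-gon of circumradius 6 (constant along its height); the cylinder at (8, 13.5) is absent (z outside [9, 12.5]); Taking the union: the regions partially overlap (shared area 76.56 mm²), so overlapping operands fuse into one piece — 1 connected region. Overall, the cross-section is a single solid region. The nearest boundary edge runs (11.00, 7.20)→(13.20, 5.00); distance from the point to it = 3.18 mm. The point is inside the cross-section and 3.18 mm from the nearest boundary — more than the 1.2 mm shell width (2 × 0.6), so it's in the infill interior.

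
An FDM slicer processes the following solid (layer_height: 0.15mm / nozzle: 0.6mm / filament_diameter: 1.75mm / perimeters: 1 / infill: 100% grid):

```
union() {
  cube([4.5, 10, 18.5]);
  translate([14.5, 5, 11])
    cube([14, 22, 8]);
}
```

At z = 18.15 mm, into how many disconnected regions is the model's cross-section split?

At z = 18.15 mm: the 4.5×10 cube contributes its full rectangle; the cube at (14.5, 5) is present — its section is the full 14×22 rectangle; Merging all regions: the 2 present regions are separate (no shared area or edge), so areas and boundary lengths simply add and each stays a separate island — 2 connected regions. The result has 2 disconnected regions.

2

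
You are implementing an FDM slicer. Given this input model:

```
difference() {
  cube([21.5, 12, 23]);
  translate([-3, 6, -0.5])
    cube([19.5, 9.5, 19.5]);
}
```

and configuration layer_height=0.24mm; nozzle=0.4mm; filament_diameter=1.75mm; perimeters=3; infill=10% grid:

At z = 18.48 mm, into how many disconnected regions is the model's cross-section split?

1

At z = 18.48 mm: the cube (footprint 21.5×12) is included at this height; the cube at (-3, 6) is present — its section is the full 19.5×9.5 rectangle; After the difference (first − rest): starting from the 21.5×12 cube, the 19.5×9.5 cube at (-3, 6) partially overlaps it — only the 99.00 mm² overlap (of its 185.25 mm²) is removed, clipping the outline — 1 connected region. The result has 1 disconnected region.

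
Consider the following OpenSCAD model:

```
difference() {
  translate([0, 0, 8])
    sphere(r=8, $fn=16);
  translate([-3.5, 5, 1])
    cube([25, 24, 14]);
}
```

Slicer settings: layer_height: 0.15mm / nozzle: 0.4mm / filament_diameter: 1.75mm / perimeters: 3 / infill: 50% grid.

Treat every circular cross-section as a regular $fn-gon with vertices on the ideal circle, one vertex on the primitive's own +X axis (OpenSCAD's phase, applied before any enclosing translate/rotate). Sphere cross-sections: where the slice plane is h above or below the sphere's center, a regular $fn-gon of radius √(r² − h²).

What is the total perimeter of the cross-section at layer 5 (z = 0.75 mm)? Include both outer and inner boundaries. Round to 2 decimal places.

21.11 mm

At z = 0.75 mm: the r=8 sphere contributes a regular 16-gon of circumradius √(8²−7.25²) = 3.382 (perimeter = 2·16·3.382·sin(180°/16) = 21.11 mm); the cube at (-3.5, 5) is absent (z outside [1, 15]); Taking the first minus the rest: none of the subtracted shapes is present at this height, so the r=8 sphere is unchanged — boundary = 21.11 mm. Overall, the cross-section is a single solid region. Total boundary length (outer) = 21.11 mm.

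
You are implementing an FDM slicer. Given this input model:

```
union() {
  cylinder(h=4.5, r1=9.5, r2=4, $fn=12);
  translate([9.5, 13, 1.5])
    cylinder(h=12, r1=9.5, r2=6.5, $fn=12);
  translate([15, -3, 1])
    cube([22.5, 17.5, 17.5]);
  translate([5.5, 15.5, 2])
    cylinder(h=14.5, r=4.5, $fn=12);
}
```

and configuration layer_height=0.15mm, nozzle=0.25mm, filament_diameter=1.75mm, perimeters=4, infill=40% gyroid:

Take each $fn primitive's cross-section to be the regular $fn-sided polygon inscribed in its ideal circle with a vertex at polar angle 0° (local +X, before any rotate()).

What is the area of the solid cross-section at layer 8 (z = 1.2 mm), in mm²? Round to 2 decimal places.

587.35 mm²

At z = 1.2 mm: the cone contributes a regular 12-gon of circumradius 8.033 (interpolated between r1=9.5 and r2=4 at t=0.267) (area = (12/2)·8.033²·sin(360°/12) = 193.60 mm²); the cone at (9.5, 13) is not intersected at this z (z outside [1.5, 13.5]); the 22.5×17.5 cube at (15, -3) contributes its full rectangle (area 393.75 mm²); the cylinder at (5.5, 15.5) does not reach this height (z outside [2, 16.5]); Merging all regions: the 2 present regions are separate (no shared area or edge), so areas and boundary lengths simply add and each stays a separate island — area = 587.35 mm². Overall, the cross-section has 2 separate islands. Net area = 587.35 mm².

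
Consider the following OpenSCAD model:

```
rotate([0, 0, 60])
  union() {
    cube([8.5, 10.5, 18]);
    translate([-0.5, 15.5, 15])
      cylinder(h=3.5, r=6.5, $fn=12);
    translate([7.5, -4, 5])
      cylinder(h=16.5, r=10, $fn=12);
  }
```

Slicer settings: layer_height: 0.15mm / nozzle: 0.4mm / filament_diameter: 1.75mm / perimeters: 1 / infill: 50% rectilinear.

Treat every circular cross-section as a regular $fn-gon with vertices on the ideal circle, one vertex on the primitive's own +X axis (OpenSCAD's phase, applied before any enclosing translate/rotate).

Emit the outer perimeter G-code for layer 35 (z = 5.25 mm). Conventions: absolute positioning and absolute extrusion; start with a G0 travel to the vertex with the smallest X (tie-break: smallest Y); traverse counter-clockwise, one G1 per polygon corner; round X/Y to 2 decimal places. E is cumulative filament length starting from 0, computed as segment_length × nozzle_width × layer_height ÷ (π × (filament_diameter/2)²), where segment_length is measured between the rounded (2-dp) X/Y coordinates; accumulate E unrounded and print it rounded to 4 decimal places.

G0 X-9.09 Y5.25 Z5.25
G1 X-1.87 Y1.08 E0.2080
G1 X-1.45 Y-0.50 E0.2488
G1 X2.21 Y-4.17 E0.3781
G1 X7.21 Y-5.50 E0.5071
G1 X12.21 Y-4.17 E0.6362
G1 X15.87 Y-0.50 E0.7655
G1 X17.21 Y4.50 E0.8946
G1 X15.87 Y9.50 E1.0237
G1 X12.21 Y13.16 E1.1528
G1 X7.21 Y14.50 E1.2820
G1 X2.21 Y13.16 E1.4111
G1 X-0.71 Y10.23 E1.5143
G1 X-4.84 Y12.61 E1.6332
G1 X-9.09 Y5.25 E1.8452

At z = 5.25 mm: the 8.5×10.5 cube contributes its full rectangle; the cylinder at (-0.5, 15.5) is absent (z outside [15, 18.5]); the r=10 cylinder at (7.5, -4) contributes a regular 12-gon of circumradius 10; Taking the union: the regions partially overlap (shared area 41.04 mm²), so overlapping operands fuse into one piece — 1 connected region; (rotated 60° about Z; rotation is an isometry so areas/perimeters/island counts are preserved). The outline is a single polygon with 14 vertices. Extrusion per mm of travel: 0.4 × 0.15 / (π × 0.875²) = 0.024945. Accumulating E over each segment gives final E = 1.8452.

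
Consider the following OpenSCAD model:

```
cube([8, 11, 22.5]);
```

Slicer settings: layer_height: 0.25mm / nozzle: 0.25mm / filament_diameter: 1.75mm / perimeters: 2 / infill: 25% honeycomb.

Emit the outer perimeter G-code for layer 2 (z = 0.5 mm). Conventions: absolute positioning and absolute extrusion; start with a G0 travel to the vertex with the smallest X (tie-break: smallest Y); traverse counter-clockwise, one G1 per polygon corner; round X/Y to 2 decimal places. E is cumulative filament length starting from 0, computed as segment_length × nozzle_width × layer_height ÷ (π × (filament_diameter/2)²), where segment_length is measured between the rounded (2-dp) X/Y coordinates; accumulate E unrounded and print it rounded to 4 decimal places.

G0 X0.00 Y0.00 Z0.50
G1 X8.00 Y0.00 E0.2079
G1 X8.00 Y11.00 E0.4937
G1 X0.00 Y11.00 E0.7016
G1 X0.00 Y0.00 E0.9874

At z = 0.5 mm: the cube (footprint 8×11) is included at this height. The outline is a single polygon with 4 vertices. Extrusion per mm of travel: 0.25 × 0.25 / (π × 0.875²) = 0.025984. Accumulating E over each segment gives final E = 0.9874.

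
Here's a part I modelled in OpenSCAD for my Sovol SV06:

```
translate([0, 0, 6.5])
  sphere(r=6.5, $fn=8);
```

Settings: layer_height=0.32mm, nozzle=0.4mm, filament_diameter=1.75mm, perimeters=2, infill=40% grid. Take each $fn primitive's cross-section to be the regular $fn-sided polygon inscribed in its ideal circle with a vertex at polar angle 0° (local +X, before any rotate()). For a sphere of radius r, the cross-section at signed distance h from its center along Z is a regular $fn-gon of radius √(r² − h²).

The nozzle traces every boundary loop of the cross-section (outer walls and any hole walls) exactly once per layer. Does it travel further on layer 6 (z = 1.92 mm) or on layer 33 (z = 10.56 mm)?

layer 33 (z = 10.56 mm)

Layer 6 (z = 1.92): the r=6.5 sphere slices to a regular 8-gon of circumradius 4.612 (√(r²−h²) with h=4.58 from center) (perimeter = 2·8·4.612·sin(180°/8) = 28.24 mm). So its perimeter = 28.24 mm. Layer 33 (z = 10.56): the r=6.5 sphere slices to a regular 8-gon of circumradius 5.076 (√(r²−h²) with h=4.06 from center) (perimeter = 2·8·5.076·sin(180°/8) = 31.08 mm). So its perimeter = 31.08 mm. Layer 33 is larger (31.08 vs 28.24 mm).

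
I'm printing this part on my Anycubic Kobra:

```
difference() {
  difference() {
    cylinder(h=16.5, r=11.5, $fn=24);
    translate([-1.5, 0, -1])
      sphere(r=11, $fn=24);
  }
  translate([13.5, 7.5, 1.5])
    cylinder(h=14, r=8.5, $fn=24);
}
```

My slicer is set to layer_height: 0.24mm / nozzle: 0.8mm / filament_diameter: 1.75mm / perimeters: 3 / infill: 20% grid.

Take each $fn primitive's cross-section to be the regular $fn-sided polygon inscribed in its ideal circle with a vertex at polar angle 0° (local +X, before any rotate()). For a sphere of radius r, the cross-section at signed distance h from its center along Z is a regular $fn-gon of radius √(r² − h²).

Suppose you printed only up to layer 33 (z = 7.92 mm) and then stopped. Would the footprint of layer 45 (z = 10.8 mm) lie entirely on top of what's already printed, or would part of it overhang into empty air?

Compare the two slices. At z = 7.92: the r=11.5 cylinder contributes a regular 24-gon of circumradius 11.5 (area = (24/2)·11.500²·sin(360°/24) = 410.75 mm²); the r=11 sphere at (-1.5, 0) slices to a regular 24-gon of circumradius 6.437 (√(r²−h²) with h=8.92 from center) (area = (24/2)·6.437²·sin(360°/24) = 128.69 mm²); After the difference (first − rest): starting from the r=11.5 cylinder (410.75 mm²), the r=11 sphere at (-1.5, 0) lies wholly inside it (removes its full 128.69 mm² and its 40.33 mm outline becomes a hole wall) — area = 282.06 mm²; the cylinder at (13.5, 7.5): section is a regular 24-gon, circumradius r=8.5 (area = (24/2)·8.500²·sin(360°/24) = 224.40 mm²); Subtracting the remaining from the first: starting from that combined region (282.06 mm²), the r=8.5 cylinder at (13.5, 7.5) partially overlaps it — only the 37.49 mm² overlap (of its 224.40 mm²) is removed, clipping the outline — area = 244.57 mm². At z = 10.8: the r=11.5 cylinder gives a regular 24-gon of circumradius 11.5 (constant along its height) (area = (24/2)·11.500²·sin(360°/24) = 410.75 mm²); the sphere at (-1.5, 0) does not reach this height (|z−center|=11.800 > r=11); Subtracting the remaining from the first: none of the subtracted shapes is present at this height, so the r=11.5 cylinder is unchanged — area = 410.75 mm²; the r=8.5 cylinder at (13.5, 7.5) gives a regular 24-gon of circumradius 8.5 (constant along its height) (area = (24/2)·8.500²·sin(360°/24) = 224.40 mm²); After the difference (first − rest): starting from the result so far (410.75 mm²), the r=8.5 cylinder at (13.5, 7.5) partially overlaps it — only the 37.49 mm² overlap (of its 224.40 mm²) is removed, clipping the outline — area = 373.26 mm². Checking containment: at z = 10.8 the cross-section extends beyond the z = 7.92 cross-section by about 128.69 mm².

part overhangs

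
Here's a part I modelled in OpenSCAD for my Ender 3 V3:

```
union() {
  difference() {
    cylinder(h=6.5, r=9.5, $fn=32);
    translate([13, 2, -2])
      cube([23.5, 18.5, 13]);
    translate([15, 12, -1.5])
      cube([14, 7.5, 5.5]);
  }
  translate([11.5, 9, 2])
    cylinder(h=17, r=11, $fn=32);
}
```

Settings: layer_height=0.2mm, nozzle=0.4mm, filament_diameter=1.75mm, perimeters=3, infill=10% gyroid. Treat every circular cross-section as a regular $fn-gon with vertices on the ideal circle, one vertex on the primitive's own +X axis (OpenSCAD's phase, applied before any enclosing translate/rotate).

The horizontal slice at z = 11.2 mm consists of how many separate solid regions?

At z = 11.2 mm: the cylinder is not intersected at this z (z outside [0, 6.5]); the cube at (13, 2) is not intersected at this z (z outside [-2, 11]); the cube at (15, 12) does not reach this height (z outside [-1.5, 4]); Taking the first minus the rest: the first operand is absent here, so nothing remains; the r=11 cylinder at (11.5, 9) gives a regular 32-gon of circumradius 11 (constant along its height); Taking the union: only the r=11 cylinder at (11.5, 9) is present, so the union is just that shape — 1 connected region. The result has 1 disconnected region.

1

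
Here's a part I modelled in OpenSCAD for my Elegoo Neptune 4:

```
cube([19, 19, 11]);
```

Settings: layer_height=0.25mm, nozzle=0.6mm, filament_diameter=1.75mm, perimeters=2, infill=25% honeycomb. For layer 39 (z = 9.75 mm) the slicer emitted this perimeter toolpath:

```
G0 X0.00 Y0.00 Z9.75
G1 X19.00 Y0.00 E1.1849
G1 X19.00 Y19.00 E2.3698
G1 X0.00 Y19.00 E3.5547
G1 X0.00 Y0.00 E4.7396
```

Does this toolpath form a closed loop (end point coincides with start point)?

Start point (G0): (0.00, 0.00). End point (last G1): the path returns to the start — closed.

yes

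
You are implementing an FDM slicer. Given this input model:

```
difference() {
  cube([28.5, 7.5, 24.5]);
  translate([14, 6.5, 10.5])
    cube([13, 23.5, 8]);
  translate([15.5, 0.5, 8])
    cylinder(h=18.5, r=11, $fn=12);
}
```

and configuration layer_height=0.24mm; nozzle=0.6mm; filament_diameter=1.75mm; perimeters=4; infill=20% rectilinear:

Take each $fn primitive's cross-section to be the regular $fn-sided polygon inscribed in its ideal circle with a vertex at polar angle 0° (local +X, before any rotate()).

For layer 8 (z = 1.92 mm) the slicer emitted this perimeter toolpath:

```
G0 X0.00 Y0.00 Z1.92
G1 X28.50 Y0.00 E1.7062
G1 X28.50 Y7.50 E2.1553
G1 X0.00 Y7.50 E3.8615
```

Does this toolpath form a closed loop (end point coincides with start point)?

no

Start point (G0): (0.00, 0.00). End point (last G1): the path does not return to the start — open.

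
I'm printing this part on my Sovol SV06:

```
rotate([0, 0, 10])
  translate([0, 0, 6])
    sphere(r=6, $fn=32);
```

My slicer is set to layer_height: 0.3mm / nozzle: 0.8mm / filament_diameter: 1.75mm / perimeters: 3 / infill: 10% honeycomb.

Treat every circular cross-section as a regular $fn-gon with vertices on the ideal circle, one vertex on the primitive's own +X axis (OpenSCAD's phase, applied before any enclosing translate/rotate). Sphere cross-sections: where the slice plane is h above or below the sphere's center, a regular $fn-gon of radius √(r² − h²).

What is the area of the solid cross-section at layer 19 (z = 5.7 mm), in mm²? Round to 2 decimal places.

At z = 5.7 mm: the sphere: section is a regular 32-gon, circumradius = √(r²−h²) = √(6²−0.3²) = 5.992 (area = (32/2)·5.992²·sin(360°/32) = 112.09 mm²); (whole slice rotated 10° about Z — lengths, areas and connectivity unchanged). Overall, the cross-section is a single solid region. Net area = 112.09 mm².

112.09 mm²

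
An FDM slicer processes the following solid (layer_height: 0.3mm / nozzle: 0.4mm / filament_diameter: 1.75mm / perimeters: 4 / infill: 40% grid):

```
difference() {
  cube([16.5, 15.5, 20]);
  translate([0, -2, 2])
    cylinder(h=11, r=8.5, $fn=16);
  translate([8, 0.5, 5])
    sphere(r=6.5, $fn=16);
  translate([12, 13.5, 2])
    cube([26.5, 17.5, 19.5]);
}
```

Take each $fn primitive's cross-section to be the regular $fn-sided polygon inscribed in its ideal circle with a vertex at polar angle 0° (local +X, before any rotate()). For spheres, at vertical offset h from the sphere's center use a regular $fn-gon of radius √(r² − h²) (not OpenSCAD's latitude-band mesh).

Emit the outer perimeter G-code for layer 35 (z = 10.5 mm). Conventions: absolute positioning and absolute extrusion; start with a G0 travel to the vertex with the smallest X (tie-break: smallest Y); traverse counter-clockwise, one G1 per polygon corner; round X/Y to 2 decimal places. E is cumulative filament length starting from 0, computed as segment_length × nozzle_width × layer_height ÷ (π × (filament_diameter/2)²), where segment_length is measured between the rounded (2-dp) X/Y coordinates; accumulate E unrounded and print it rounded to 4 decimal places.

G0 X0.00 Y6.50 Z10.50
G1 X3.25 Y5.85 E0.1654
G1 X6.01 Y4.01 E0.3308
G1 X6.36 Y3.49 E0.3621
G1 X6.67 Y3.70 E0.3808
G1 X8.00 Y3.96 E0.4484
G1 X9.33 Y3.70 E0.5160
G1 X10.45 Y2.95 E0.5833
G1 X11.20 Y1.83 E0.6505
G1 X11.46 Y0.50 E0.7181
G1 X11.36 Y0.00 E0.7436
G1 X16.50 Y0.00 E1.0000
G1 X16.50 Y13.50 E1.6735
G1 X12.00 Y13.50 E1.8980
G1 X12.00 Y15.50 E1.9978
G1 X0.00 Y15.50 E2.5965
G1 X0.00 Y6.50 E3.0455

At z = 10.5 mm: the cube is present — its section is the full 16.5×15.5 rectangle; the r=8.5 cylinder at (0, -2) contributes a regular 16-gon of circumradius 8.5; the r=6.5 sphere at (8, 0.5) contributes a regular 16-gon of circumradius √(6.5²−5.5²) = 3.464; the cube at (12, 13.5) (footprint 26.5×17.5) is included at this height; Taking the first minus the rest: starting from the 16.5×15.5 cube, the r=8.5 cylinder at (0, -2) partially overlaps it — only the 38.70 mm² overlap (of its 221.19 mm²) is removed, clipping the outline; the r=6.5 sphere at (8, 0.5) partially overlaps it — only the 13.41 mm² overlap (of its 36.74 mm²) is removed, clipping the outline; the 26.5×17.5 cube at (12, 13.5) partially overlaps it — only the 9.00 mm² overlap (of its 463.75 mm²) is removed, clipping the outline — 1 connected region. The outline is a single polygon with 16 vertices. Extrusion per mm of travel: 0.4 × 0.3 / (π × 0.875²) = 0.049890. Accumulating E over each segment gives final E = 3.0455.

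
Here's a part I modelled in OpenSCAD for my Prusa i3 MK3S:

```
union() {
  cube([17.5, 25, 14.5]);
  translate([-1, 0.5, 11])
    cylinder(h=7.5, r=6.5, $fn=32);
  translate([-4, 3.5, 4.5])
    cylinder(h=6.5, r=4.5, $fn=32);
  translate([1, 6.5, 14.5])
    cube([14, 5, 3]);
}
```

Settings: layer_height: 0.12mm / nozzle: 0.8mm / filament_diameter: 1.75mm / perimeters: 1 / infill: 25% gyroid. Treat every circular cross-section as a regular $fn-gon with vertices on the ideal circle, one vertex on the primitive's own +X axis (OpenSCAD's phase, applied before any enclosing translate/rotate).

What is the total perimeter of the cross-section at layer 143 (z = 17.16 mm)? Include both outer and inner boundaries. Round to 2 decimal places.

77.60 mm

At z = 17.16 mm: the cube does not reach this height (z outside [0, 14.5]); the cylinder at (-1, 0.5): section is a regular 32-gon, circumradius r=6.5 (perimeter = 2·32·6.500·sin(180°/32) = 40.78 mm); the cylinder at (-4, 3.5) is absent (z outside [4.5, 11]); the cube at (1, 6.5) (footprint 14×5) is included at this height (perimeter 38.00 mm); Combining (union): the regions partially overlap (shared area 0.04 mm²), so the edge portions inside another operand are dropped and the merged outline is re-measured after clipping — boundary = 77.60 mm. Overall, the cross-section is a single solid region. Total boundary length (outer) = 77.60 mm.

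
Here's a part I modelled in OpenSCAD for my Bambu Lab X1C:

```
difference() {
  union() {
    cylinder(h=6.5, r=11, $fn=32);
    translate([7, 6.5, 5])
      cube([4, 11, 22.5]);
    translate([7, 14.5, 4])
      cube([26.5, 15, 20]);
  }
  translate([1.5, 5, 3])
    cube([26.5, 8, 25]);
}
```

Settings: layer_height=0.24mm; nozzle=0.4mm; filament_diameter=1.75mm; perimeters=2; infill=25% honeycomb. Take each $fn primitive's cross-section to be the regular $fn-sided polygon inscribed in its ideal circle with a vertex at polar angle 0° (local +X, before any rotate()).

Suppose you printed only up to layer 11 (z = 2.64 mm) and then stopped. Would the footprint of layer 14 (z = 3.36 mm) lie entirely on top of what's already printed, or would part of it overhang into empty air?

Compare the two slices. At z = 2.64: the r=11 cylinder gives a regular 32-gon of circumradius 11 (constant along its height) (area = (32/2)·11.000²·sin(360°/32) = 377.69 mm²); the cube at (7, 6.5) does not reach this height (z outside [5, 27.5]); the cube at (7, 14.5) does not reach this height (z outside [4, 24]); Combining (union): only the r=11 cylinder is present, so the union is just that shape — area = 377.69 mm²; the cube at (1.5, 5) does not reach this height (z outside [3, 28]); Subtracting the remaining from the first: none of the subtracted shapes is present at this height, so the result so far is unchanged — area = 377.69 mm². At z = 3.36: the r=11 cylinder contributes a regular 32-gon of circumradius 11 (area = (32/2)·11.000²·sin(360°/32) = 377.69 mm²); the cube at (7, 6.5) does not reach this height (z outside [5, 27.5]); the cube at (7, 14.5) does not reach this height (z outside [4, 24]); Merging all regions: only the r=11 cylinder is present, so the union is just that shape — area = 377.69 mm²; the cube at (1.5, 5) (footprint 26.5×8) is included at this height (area 212.00 mm²); After the difference (first − rest): starting from the result so far (377.69 mm²), the 26.5×8 cube at (1.5, 5) partially overlaps it — only the 32.67 mm² overlap (of its 212.00 mm²) is removed, clipping the outline — area = 345.02 mm². Checking containment: the cross-section at z = 3.36 is a subset of the cross-section at z = 2.64.

entirely on top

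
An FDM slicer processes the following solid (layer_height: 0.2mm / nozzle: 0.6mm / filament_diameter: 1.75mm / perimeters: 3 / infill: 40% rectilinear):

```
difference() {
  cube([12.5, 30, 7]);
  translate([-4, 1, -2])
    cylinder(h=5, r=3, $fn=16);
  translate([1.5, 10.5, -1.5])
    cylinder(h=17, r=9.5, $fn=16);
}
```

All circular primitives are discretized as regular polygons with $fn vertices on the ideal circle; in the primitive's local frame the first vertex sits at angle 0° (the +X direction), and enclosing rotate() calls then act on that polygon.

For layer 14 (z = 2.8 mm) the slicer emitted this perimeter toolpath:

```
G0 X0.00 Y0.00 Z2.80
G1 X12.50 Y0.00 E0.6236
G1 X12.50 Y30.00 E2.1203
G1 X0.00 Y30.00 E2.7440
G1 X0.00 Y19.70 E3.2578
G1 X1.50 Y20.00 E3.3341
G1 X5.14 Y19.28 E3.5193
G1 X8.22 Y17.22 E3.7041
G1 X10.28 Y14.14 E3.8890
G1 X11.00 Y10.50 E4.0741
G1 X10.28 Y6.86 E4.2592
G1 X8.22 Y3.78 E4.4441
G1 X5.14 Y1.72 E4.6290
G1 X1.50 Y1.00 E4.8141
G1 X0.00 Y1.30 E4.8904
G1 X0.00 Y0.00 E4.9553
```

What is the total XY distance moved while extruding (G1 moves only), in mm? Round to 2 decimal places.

Sum the Euclidean lengths of each G1 segment: total = 99.32 mm.

99.32 mm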